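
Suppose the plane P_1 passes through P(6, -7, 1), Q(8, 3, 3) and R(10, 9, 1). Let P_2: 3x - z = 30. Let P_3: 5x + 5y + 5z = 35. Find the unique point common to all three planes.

(9, 1, -3)

PQ = (2, 10, 2), PR = (4, 16, 0); a normal to P_1 is PQ × PR = (-32, 8, -8).
Using P: P_1 has equation -32x + 8y - 8z = -256.
Solving the 3×3 linear system -32x + 8y - 8z = -256, 3x - z = 30, 5x + 5y + 5z = 35 (e.g. by elimination or Cramer's rule, determinant = -440) gives (9, 1, -3).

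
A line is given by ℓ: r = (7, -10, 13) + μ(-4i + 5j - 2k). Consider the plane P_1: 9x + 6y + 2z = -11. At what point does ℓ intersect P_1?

Substitute r = (7, -10, 13) + t(-4, 5, -2) into the plane: 29 + (-10)t = -11, so t = 4.
Intersection: (7, -10, 13) + 4·(-4, 5, -2) = (-9, 10, 5).

(-9, 10, 5)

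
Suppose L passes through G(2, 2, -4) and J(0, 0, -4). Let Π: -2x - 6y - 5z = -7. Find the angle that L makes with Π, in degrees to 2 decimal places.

A direction vector for L is J − G = (-2, -2, 0).
sin θ = |n·v| / (|n||v|) = |16| / (√65 · √8) = 0.70165.
θ ≈ 44.56°.

44.56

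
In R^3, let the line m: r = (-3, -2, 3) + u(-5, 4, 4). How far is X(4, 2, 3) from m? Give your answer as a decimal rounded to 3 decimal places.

Taking (-3, -2, 3) on m with direction v = (-5, 4, 4): w = X − (-3, -2, 3) = (7, 4, 0), and w × v = (16, -28, 48).
Distance = |w × v| / |v| = √3344 / √57 ≈ 7.659.

7.659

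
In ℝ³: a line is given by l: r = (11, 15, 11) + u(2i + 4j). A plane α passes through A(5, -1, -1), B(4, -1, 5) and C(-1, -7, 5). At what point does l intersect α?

(3, -1, 11)

AB = (-1, 0, 6), AC = (-6, -6, 6); a normal to α is AB × AC = (36, -30, 6).
Using A: α has equation 36x - 30y + 6z = 204.
Substitute r = (11, 15, 11) + t(2, 4, 0) into the plane: 12 + (-48)t = 204, so t = -4.
Intersection: (11, 15, 11) + (-4)·(2, 4, 0) = (3, -1, 11).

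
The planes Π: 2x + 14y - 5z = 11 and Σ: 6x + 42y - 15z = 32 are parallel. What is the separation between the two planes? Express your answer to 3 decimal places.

Rescale Σ by 1/3: 2x + 14y - 5z = 32/3. Then distance = |11 − (32/3)| / √225 ≈ 0.022.

0.022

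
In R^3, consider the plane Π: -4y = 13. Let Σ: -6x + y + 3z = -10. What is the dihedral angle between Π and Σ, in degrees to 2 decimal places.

81.52

cos θ = |n₁·n₂| / (|n₁||n₂|) = |-4| / (√16 · √46).
θ = arccos(0.14744) ≈ 81.52°.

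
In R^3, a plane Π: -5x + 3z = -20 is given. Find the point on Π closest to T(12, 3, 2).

(7, 3, 5)

Foot = T − λn with λ = (n·T − d)/|n|² = (-54 − (-20))/34 = -1.
Foot = (12, 3, 2) − (-1)·(-5, 0, 3) = (7, 3, 5).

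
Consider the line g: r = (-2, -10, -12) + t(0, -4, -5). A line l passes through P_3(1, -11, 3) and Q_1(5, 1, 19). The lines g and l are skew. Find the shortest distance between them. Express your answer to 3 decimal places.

9.567

A direction vector for l is Q_1 − P_3 = (4, 12, 16).
Common perpendicular direction n = (0, -4, -5) × (4, 12, 16) = (-4, -20, 16).
With w = (1, -11, 3) − (-2, -10, -12) = (3, -1, 15), w · n = 248.
Distance = |w · n| / |n| = |248| / √672 ≈ 9.567.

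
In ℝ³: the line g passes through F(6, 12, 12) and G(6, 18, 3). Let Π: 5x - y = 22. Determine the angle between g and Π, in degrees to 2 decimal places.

A direction vector for g is G − F = (0, 6, -9).
sin θ = |n·v| / (|n||v|) = |-6| / (√26 · √117) = 0.10879.
θ ≈ 6.25°.

6.25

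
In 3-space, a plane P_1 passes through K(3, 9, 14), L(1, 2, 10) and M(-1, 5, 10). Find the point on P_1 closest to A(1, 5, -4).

KL = (-2, -7, -4), KM = (-4, -4, -4); a normal to P_1 is KL × KM = (12, 8, -20).
Using K: P_1 has equation 12x + 8y - 20z = -172.
Foot = A − λn with λ = (n·A − d)/|n|² = (132 − (-172))/608 = 1/2.
Foot = (1, 5, -4) − (1/2)·(12, 8, -20) = (-5, 1, 6).

(-5, 1, 6)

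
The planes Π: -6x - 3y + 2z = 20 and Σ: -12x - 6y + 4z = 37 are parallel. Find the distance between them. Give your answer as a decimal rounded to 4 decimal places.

0.2143

Rescale Σ by 1/2: -6x - 3y + 2z = 37/2. Then distance = |20 − (37/2)| / √49 ≈ 0.2143.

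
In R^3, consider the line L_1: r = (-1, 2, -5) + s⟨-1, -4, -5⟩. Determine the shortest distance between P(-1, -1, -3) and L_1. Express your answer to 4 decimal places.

Taking (-1, 2, -5) on L_1 with direction v = (-1, -4, -5): w = P − (-1, 2, -5) = (0, -3, 2), and w × v = (23, -2, -3).
Distance = |w × v| / |v| = √542 / √42 ≈ 3.5923.

3.5923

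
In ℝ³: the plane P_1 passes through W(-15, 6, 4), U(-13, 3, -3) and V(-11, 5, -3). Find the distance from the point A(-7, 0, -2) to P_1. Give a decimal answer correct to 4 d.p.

6.1314

WU = (2, -3, -7), WV = (4, -1, -7); a normal to P_1 is WU × WV = (14, -14, 10).
Using W: P_1 has equation 14x - 14y + 10z = -254.
n·A − d = (14)·(-7) + (-14)·(0) + (10)·(-2) − (-254) = 136; |n| = √492.
Distance = |136| / √492 = 136/√492 ≈ 6.1314.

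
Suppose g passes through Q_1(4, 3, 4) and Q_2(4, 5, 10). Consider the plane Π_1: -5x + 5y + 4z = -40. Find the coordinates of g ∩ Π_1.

A direction vector for g is Q_2 − Q_1 = (0, 2, 6).
Substitute r = (4, 3, 4) + t(0, 2, 6) into the plane: 11 + 34t = -40, so t = -3/2.
Intersection: (4, 3, 4) + (-3/2)·(0, 2, 6) = (4, 0, -5).

(4, 0, -5)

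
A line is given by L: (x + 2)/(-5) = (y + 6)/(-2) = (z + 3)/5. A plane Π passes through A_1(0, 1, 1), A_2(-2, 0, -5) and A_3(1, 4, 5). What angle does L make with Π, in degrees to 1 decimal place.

63.9

L has direction (-5, -2, 5) through (-2, -6, -3).
A_1A_2 = (-2, -1, -6), A_1A_3 = (1, 3, 4); a normal to Π is A_1A_2 × A_1A_3 = (14, 2, -5).
Using A_1: Π has equation 14x + 2y - 5z = -3.
sin θ = |n·v| / (|n||v|) = |-99| / (√225 · √54) = 0.89815.
θ ≈ 63.9°.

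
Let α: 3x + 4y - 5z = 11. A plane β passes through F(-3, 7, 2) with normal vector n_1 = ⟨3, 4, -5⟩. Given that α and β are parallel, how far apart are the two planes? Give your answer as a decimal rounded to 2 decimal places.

0.28

β: n_1·r = n_1·F gives 3x + 4y - 5z = 9.
Same normal n = (3, 4, -5) with |n| = √50; distance = |11 − 9| / |n| = 2/√50 ≈ 0.28.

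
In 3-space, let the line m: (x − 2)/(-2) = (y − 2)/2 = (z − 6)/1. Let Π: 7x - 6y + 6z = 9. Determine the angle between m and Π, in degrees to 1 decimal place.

37.3

m has direction (-2, 2, 1) through (2, 2, 6).
sin θ = |n·v| / (|n||v|) = |-20| / (√121 · √9) = 0.60606.
θ ≈ 37.3°.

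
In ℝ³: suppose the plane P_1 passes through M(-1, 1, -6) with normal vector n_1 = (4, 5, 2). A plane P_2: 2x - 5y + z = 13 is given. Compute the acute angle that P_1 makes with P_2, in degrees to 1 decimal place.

P_1: n_1·r = n_1·M gives 4x + 5y + 2z = -11.
cos θ = |n₁·n₂| / (|n₁||n₂|) = |-15| / (√45 · √30).
θ = arccos(0.40825) ≈ 65.9°.

65.9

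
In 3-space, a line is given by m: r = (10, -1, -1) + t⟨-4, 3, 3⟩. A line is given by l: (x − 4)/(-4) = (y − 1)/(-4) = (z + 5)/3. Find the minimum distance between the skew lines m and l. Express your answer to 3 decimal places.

6.800

l has direction (-4, -4, 3) through (4, 1, -5).
Common perpendicular direction n = (-4, 3, 3) × (-4, -4, 3) = (21, 0, 28).
With w = (4, 1, -5) − (10, -1, -1) = (-6, 2, -4), w · n = -238.
Distance = |w · n| / |n| = |-238| / √1225 ≈ 6.800.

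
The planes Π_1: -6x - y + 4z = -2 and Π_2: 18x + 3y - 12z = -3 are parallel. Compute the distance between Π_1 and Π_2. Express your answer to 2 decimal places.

0.41

Rescale Π_2 by 1/(-3): -6x - y + 4z = 1. Then distance = |-2 − 1| / √53 ≈ 0.41.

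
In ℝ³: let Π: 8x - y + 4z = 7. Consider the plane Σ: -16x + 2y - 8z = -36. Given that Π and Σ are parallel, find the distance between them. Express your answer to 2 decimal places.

Rescale Σ by 1/(-2): 8x - y + 4z = 18. Then distance = |7 − 18| / √81 ≈ 1.22.

1.22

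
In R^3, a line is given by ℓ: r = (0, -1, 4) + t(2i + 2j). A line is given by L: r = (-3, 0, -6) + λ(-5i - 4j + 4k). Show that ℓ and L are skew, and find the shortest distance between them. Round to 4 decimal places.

4.5260

Common perpendicular direction n = (2, 2, 0) × (-5, -4, 4) = (8, -8, 2).
With w = (-3, 0, -6) − (0, -1, 4) = (-3, 1, -10), w · n = -52.
Since n ≠ 0 the lines are not parallel, and w · n = -52 ≠ 0 so they do not intersect; hence they are skew.
Distance = |w · n| / |n| = |-52| / √132 ≈ 4.5260.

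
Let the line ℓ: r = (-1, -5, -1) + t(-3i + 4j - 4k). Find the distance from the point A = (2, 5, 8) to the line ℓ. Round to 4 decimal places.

13.7619

Taking (-1, -5, -1) on ℓ with direction v = (-3, 4, -4): w = A − (-1, -5, -1) = (3, 10, 9), and w × v = (-76, -15, 42).
Distance = |w × v| / |v| = √7765 / √41 ≈ 13.7619.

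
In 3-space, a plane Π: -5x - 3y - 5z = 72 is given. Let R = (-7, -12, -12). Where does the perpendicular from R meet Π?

Foot = R − λn with λ = (n·R − d)/|n|² = (131 − 72)/59 = 1.
Foot = (-7, -12, -12) − 1·(-5, -3, -5) = (-2, -9, -7).

(-2, -9, -7)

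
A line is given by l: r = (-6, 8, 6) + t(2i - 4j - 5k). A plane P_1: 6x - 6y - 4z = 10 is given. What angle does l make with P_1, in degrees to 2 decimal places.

62.86

sin θ = |n·v| / (|n||v|) = |56| / (√88 · √45) = 0.88990.
θ ≈ 62.86°.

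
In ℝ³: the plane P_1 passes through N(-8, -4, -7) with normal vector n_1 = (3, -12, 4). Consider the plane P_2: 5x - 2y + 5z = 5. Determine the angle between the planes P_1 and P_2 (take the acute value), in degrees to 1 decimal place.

P_1: n_1·r = n_1·N gives 3x - 12y + 4z = -4.
cos θ = |n₁·n₂| / (|n₁||n₂|) = |59| / (√169 · √54).
θ = arccos(0.61761) ≈ 51.9°.

51.9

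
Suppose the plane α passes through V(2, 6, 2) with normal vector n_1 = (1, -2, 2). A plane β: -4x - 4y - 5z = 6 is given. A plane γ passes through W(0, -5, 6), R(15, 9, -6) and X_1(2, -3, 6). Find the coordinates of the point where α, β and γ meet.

α: n_1·r = n_1·V gives x - 2y + 2z = -6.
WR = (15, 14, -12), WX_1 = (2, 2, 0); a normal to γ is WR × WX_1 = (24, -24, 2).
Using W: γ has equation 24x - 24y + 2z = 132.
Solving the 3×3 linear system x - 2y + 2z = -6, -4x - 4y - 5z = 6, 24x - 24y + 2z = 132 (e.g. by elimination or Cramer's rule, determinant = 480) gives (6, 0, -6).

(6, 0, -6)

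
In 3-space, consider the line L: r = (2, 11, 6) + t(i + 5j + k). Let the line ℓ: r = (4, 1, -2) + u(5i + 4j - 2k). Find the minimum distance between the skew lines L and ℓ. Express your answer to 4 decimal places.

2.6726

Common perpendicular direction n = (1, 5, 1) × (5, 4, -2) = (-14, 7, -21).
With w = (4, 1, -2) − (2, 11, 6) = (2, -10, -8), w · n = 70.
Distance = |w · n| / |n| = |70| / √686 ≈ 2.6726.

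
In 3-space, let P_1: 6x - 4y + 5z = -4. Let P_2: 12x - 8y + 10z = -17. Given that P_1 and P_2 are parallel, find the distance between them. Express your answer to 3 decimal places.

0.513

Rescale P_2 by 1/2: 6x - 4y + 5z = -17/2. Then distance = |-4 − (-17/2)| / √77 ≈ 0.513.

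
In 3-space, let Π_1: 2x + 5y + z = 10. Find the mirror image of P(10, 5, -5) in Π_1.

(6, -5, -7)

λ = (n·P − d)/|n|² = (40 − 10)/30 = 1.
Reflection = P − 2λn = (10, 5, -5) − 2·(2, 5, 1) = (6, -5, -7).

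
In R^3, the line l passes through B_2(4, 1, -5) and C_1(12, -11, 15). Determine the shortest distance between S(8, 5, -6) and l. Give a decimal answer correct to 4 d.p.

5.5559

A direction vector for l is C_1 − B_2 = (8, -12, 20).
Taking (4, 1, -5) on l with direction v = (8, -12, 20): w = S − (4, 1, -5) = (4, 4, -1), and w × v = (68, -88, -80).
Distance = |w × v| / |v| = √18768 / √608 ≈ 5.5559.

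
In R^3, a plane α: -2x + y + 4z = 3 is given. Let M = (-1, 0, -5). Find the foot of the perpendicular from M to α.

Foot = M − λn with λ = (n·M − d)/|n|² = (-18 − 3)/21 = -1.
Foot = (-1, 0, -5) − (-1)·(-2, 1, 4) = (-3, 1, -1).

(-3, 1, -1)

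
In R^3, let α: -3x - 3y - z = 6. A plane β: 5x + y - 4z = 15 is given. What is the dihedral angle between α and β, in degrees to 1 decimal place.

60.3

cos θ = |n₁·n₂| / (|n₁||n₂|) = |-14| / (√19 · √42).
θ = arccos(0.49559) ≈ 60.3°.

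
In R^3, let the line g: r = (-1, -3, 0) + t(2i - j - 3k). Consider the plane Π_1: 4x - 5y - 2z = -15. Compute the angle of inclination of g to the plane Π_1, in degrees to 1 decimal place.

49.2

sin θ = |n·v| / (|n||v|) = |19| / (√45 · √14) = 0.75698.
θ ≈ 49.2°.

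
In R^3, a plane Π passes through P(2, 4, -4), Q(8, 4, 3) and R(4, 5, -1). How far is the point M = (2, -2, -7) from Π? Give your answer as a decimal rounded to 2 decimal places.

PQ = (6, 0, 7), PR = (2, 1, 3); a normal to Π is PQ × PR = (-7, -4, 6).
Using P: Π has equation -7x - 4y + 6z = -54.
n·M − d = (-7)·(2) + (-4)·(-2) + (6)·(-7) − (-54) = 6; |n| = √101.
Distance = |6| / √101 = 6/√101 ≈ 0.60.

0.60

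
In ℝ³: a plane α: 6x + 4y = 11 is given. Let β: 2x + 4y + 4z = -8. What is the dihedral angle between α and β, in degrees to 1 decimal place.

cos θ = |n₁·n₂| / (|n₁||n₂|) = |28| / (√52 · √36).
θ = arccos(0.64715) ≈ 49.7°.

49.7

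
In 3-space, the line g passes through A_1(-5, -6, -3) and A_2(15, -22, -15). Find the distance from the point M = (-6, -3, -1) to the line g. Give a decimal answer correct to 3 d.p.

A direction vector for g is A_2 − A_1 = (20, -16, -12).
Taking (-5, -6, -3) on g with direction v = (20, -16, -12): w = M − (-5, -6, -3) = (-1, 3, 2), and w × v = (-4, 28, -44).
Distance = |w × v| / |v| = √2736 / √800 ≈ 1.849.

1.849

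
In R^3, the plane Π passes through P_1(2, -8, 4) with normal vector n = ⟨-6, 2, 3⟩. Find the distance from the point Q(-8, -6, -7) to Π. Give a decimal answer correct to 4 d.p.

Π: n·r = n·P_1 gives -6x + 2y + 3z = -16.
n·Q − d = (-6)·(-8) + (2)·(-6) + (3)·(-7) − (-16) = 31; |n| = √49.
Distance = |31| / √49 = 31/√49 ≈ 4.4286.

4.4286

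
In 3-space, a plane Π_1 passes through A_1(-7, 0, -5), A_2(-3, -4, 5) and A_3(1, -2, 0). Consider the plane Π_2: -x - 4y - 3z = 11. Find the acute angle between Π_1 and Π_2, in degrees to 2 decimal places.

18.76

A_1A_2 = (4, -4, 10), A_1A_3 = (8, -2, 5); a normal to Π_1 is A_1A_2 × A_1A_3 = (0, 60, 24).
Using A_1: Π_1 has equation 60y + 24z = -120.
cos θ = |n₁·n₂| / (|n₁||n₂|) = |-312| / (√4176 · √26).
θ = arccos(0.94686) ≈ 18.76°.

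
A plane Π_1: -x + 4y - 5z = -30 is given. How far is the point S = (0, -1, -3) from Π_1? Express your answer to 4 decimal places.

6.3264

n·S − d = (-1)·(0) + (4)·(-1) + (-5)·(-3) − (-30) = 41; |n| = √42.
Distance = |41| / √42 = 41/√42 ≈ 6.3264.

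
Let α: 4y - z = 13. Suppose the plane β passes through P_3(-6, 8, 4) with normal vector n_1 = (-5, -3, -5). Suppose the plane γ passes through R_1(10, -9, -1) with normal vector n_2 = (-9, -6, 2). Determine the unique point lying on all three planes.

(2, 3, -1)

β: n_1·r = n_1·P_3 gives -5x - 3y - 5z = -14.
γ: n_2·r = n_2·R_1 gives -9x - 6y + 2z = -38.
Solving the 3×3 linear system 4y - z = 13, -5x - 3y - 5z = -14, -9x - 6y + 2z = -38 (e.g. by elimination or Cramer's rule, determinant = 217) gives (2, 3, -1).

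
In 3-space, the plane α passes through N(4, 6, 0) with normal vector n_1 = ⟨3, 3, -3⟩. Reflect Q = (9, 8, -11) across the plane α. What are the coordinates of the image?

α: n_1·r = n_1·N gives 3x + 3y - 3z = 30.
λ = (n·Q − d)/|n|² = (84 − 30)/27 = 2.
Reflection = Q − 2λn = (9, 8, -11) − 4·(3, 3, -3) = (-3, -4, 1).

(-3, -4, 1)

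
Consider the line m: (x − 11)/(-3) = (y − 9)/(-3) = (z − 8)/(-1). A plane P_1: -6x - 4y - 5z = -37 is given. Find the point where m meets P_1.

m has direction (-3, -3, -1) through (11, 9, 8).
Substitute r = (11, 9, 8) + t(-3, -3, -1) into the plane: -142 + 35t = -37, so t = 3.
Intersection: (11, 9, 8) + 3·(-3, -3, -1) = (2, 0, 5).

(2, 0, 5)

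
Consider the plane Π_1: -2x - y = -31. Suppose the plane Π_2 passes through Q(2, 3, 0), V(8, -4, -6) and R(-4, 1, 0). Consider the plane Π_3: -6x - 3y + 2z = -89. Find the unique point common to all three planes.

(11, 9, 2)

QV = (6, -7, -6), QR = (-6, -2, 0); a normal to Π_2 is QV × QR = (-12, 36, -54).
Using Q: Π_2 has equation -12x + 36y - 54z = 84.
Solving the 3×3 linear system -2x - y = -31, -12x + 36y - 54z = 84, -6x - 3y + 2z = -89 (e.g. by elimination or Cramer's rule, determinant = -168) gives (11, 9, 2).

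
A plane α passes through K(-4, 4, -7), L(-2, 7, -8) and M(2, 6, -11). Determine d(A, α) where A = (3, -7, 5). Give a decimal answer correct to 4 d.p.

KL = (2, 3, -1), KM = (6, 2, -4); a normal to α is KL × KM = (-10, 2, -14).
Using K: α has equation -10x + 2y - 14z = 146.
n·A − d = (-10)·(3) + (2)·(-7) + (-14)·(5) − 146 = -260; |n| = √300.
Distance = |-260| / √300 = 260/√300 ≈ 15.0111.

15.0111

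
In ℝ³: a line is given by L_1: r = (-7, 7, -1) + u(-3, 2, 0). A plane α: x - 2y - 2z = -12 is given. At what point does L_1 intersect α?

Substitute r = (-7, 7, -1) + t(-3, 2, 0) into the plane: -19 + (-7)t = -12, so t = -1.
Intersection: (-7, 7, -1) + (-1)·(-3, 2, 0) = (-4, 5, -1).

(-4, 5, -1)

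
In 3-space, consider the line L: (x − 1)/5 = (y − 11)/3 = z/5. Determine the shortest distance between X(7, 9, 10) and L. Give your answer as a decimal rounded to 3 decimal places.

L has direction (5, 3, 5) through (1, 11, 0).
Taking (1, 11, 0) on L with direction v = (5, 3, 5): w = X − (1, 11, 0) = (6, -2, 10), and w × v = (-40, 20, 28).
Distance = |w × v| / |v| = √2784 / √59 ≈ 6.869.

6.869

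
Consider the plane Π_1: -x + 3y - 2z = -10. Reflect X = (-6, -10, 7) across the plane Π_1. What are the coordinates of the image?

λ = (n·X − d)/|n|² = (-38 − (-10))/14 = -2.
Reflection = X − 2λn = (-6, -10, 7) − (-4)·(-1, 3, -2) = (-10, 2, -1).

(-10, 2, -1)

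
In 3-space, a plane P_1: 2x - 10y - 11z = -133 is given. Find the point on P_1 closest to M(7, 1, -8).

Foot = M − λn with λ = (n·M − d)/|n|² = (92 − (-133))/225 = 1.
Foot = (7, 1, -8) − 1·(2, -10, -11) = (5, 11, 3).

(5, 11, 3)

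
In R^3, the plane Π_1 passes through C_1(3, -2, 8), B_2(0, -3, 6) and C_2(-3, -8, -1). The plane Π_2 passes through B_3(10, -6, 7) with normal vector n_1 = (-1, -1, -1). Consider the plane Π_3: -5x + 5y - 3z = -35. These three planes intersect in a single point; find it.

(1, 0, 10)

C_1B_2 = (-3, -1, -2), C_1C_2 = (-6, -6, -9); a normal to Π_1 is C_1B_2 × C_1C_2 = (-3, -15, 12).
Using C_1: Π_1 has equation -3x - 15y + 12z = 117.
Π_2: n_1·r = n_1·B_3 gives -x - y - z = -11.
Solving the 3×3 linear system -3x - 15y + 12z = 117, -x - y - z = -11, -5x + 5y - 3z = -35 (e.g. by elimination or Cramer's rule, determinant = -174) gives (1, 0, 10).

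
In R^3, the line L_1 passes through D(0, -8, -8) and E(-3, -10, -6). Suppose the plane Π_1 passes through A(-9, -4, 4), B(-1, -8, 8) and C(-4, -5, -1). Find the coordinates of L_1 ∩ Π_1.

(3, -6, -10)

A direction vector for L_1 is E − D = (-3, -2, 2).
AB = (8, -4, 4), AC = (5, -1, -5); a normal to Π_1 is AB × AC = (24, 60, 12).
Using A: Π_1 has equation 24x + 60y + 12z = -408.
Substitute r = (0, -8, -8) + t(-3, -2, 2) into the plane: -576 + (-168)t = -408, so t = -1.
Intersection: (0, -8, -8) + (-1)·(-3, -2, 2) = (3, -6, -10).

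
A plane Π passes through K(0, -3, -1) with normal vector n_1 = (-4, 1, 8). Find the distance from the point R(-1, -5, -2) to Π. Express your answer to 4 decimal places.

0.6667

Π: n_1·r = n_1·K gives -4x + y + 8z = -11.
n·R − d = (-4)·(-1) + (1)·(-5) + (8)·(-2) − (-11) = -6; |n| = √81.
Distance = |-6| / √81 = 6/√81 ≈ 0.6667.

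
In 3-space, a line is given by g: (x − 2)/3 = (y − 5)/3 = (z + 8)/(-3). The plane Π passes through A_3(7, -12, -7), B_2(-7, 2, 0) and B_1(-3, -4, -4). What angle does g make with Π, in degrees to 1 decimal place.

g has direction (3, 3, -3) through (2, 5, -8).
A_3B_2 = (-14, 14, 7), A_3B_1 = (-10, 8, 3); a normal to Π is A_3B_2 × A_3B_1 = (-14, -28, 28).
Using A_3: Π has equation -14x - 28y + 28z = 42.
sin θ = |n·v| / (|n||v|) = |-210| / (√1764 · √27) = 0.96225.
θ ≈ 74.2°.

74.2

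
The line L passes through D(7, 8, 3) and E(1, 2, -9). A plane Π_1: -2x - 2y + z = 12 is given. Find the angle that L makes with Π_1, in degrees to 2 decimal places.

15.79

A direction vector for L is E − D = (-6, -6, -12).
sin θ = |n·v| / (|n||v|) = |12| / (√9 · √216) = 0.27217.
θ ≈ 15.79°.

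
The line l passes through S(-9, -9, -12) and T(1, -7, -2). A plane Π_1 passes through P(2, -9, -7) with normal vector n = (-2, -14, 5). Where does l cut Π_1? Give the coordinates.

A direction vector for l is T − S = (10, 2, 10).
Π_1: n·r = n·P gives -2x - 14y + 5z = 87.
Substitute r = (-9, -9, -12) + t(10, 2, 10) into the plane: 84 + 2t = 87, so t = 3/2.
Intersection: (-9, -9, -12) + (3/2)·(10, 2, 10) = (6, -6, 3).

(6, -6, 3)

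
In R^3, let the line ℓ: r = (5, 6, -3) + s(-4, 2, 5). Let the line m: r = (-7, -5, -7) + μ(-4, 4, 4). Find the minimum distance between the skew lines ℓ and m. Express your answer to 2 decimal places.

Common perpendicular direction n = (-4, 2, 5) × (-4, 4, 4) = (-12, -4, -8).
With w = (-7, -5, -7) − (5, 6, -3) = (-12, -11, -4), w · n = 220.
Distance = |w · n| / |n| = |220| / √224 ≈ 14.70.

14.70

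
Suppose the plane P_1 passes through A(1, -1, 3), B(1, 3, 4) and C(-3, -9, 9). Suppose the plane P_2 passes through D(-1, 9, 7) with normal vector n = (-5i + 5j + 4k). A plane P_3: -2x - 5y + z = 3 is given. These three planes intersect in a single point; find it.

(-3, 3, 12)

AB = (0, 4, 1), AC = (-4, -8, 6); a normal to P_1 is AB × AC = (32, -4, 16).
Using A: P_1 has equation 32x - 4y + 16z = 84.
P_2: n·r = n·D gives -5x + 5y + 4z = 78.
Solving the 3×3 linear system 32x - 4y + 16z = 84, -5x + 5y + 4z = 78, -2x - 5y + z = 3 (e.g. by elimination or Cramer's rule, determinant = 1372) gives (-3, 3, 12).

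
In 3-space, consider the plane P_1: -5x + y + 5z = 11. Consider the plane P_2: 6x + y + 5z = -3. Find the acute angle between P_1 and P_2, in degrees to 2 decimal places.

85.92

cos θ = |n₁·n₂| / (|n₁||n₂|) = |-4| / (√51 · √62).
θ = arccos(0.07113) ≈ 85.92°.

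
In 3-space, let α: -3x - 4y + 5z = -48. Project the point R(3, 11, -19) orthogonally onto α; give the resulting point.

(-3, 3, -9)

Foot = R − λn with λ = (n·R − d)/|n|² = (-148 − (-48))/50 = -2.
Foot = (3, 11, -19) − (-2)·(-3, -4, 5) = (-3, 3, -9).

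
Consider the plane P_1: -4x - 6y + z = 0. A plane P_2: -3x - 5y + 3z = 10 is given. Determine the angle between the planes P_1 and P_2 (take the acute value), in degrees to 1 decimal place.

cos θ = |n₁·n₂| / (|n₁||n₂|) = |45| / (√53 · √43).
θ = arccos(0.94263) ≈ 19.5°.

19.5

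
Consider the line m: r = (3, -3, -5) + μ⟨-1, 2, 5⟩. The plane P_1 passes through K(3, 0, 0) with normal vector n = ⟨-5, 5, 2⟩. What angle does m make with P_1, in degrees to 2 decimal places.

P_1: n·r = n·K gives -5x + 5y + 2z = -15.
sin θ = |n·v| / (|n||v|) = |25| / (√54 · √30) = 0.62113.
θ ≈ 38.40°.

38.40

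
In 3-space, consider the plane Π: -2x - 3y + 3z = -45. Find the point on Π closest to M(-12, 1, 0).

(-6, 10, -9)

Foot = M − λn with λ = (n·M − d)/|n|² = (21 − (-45))/22 = 3.
Foot = (-12, 1, 0) − 3·(-2, -3, 3) = (-6, 10, -9).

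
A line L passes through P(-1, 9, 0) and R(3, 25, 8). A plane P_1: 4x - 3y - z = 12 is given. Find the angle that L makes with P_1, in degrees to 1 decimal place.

A direction vector for L is R − P = (4, 16, 8).
sin θ = |n·v| / (|n||v|) = |-40| / (√26 · √336) = 0.42796.
θ ≈ 25.3°.

25.3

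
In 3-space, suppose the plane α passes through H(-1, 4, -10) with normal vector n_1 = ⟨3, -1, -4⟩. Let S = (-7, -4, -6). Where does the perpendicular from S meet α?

α: n_1·r = n_1·H gives 3x - y - 4z = 33.
Foot = S − λn with λ = (n·S − d)/|n|² = (7 − 33)/26 = -1.
Foot = (-7, -4, -6) − (-1)·(3, -1, -4) = (-4, -5, -10).

(-4, -5, -10)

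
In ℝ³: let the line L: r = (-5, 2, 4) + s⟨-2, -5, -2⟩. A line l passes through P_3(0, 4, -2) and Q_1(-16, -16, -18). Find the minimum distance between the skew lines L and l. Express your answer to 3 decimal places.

7.778

A direction vector for l is Q_1 − P_3 = (-16, -20, -16).
Common perpendicular direction n = (-2, -5, -2) × (-16, -20, -16) = (40, 0, -40).
With w = (0, 4, -2) − (-5, 2, 4) = (5, 2, -6), w · n = 440.
Distance = |w · n| / |n| = |440| / √3200 ≈ 7.778.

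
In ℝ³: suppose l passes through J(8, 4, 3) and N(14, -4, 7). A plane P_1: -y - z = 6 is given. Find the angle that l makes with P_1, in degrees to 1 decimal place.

15.2

A direction vector for l is N − J = (6, -8, 4).
sin θ = |n·v| / (|n||v|) = |4| / (√2 · √116) = 0.26261.
θ ≈ 15.2°.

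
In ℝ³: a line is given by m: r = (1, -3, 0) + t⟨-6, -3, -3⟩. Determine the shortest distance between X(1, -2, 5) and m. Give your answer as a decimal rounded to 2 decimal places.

Taking (1, -3, 0) on m with direction v = (-6, -3, -3): w = X − (1, -3, 0) = (0, 1, 5), and w × v = (12, -30, 6).
Distance = |w × v| / |v| = √1080 / √54 ≈ 4.47.

4.47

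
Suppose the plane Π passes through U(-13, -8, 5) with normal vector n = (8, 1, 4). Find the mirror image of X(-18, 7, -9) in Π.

(-2, 9, -1)

Π: n·r = n·U gives 8x + y + 4z = -92.
λ = (n·X − d)/|n|² = (-173 − (-92))/81 = -1.
Reflection = X − 2λn = (-18, 7, -9) − (-2)·(8, 1, 4) = (-2, 9, -1).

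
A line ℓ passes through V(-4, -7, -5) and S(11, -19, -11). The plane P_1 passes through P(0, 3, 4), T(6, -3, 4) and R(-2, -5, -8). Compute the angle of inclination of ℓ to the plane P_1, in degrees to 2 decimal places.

14.01

A direction vector for ℓ is S − V = (15, -12, -6).
PT = (6, -6, 0), PR = (-2, -8, -12); a normal to P_1 is PT × PR = (72, 72, -60).
Using P: P_1 has equation 72x + 72y - 60z = -24.
sin θ = |n·v| / (|n||v|) = |576| / (√13968 · √405) = 0.24217.
θ ≈ 14.01°.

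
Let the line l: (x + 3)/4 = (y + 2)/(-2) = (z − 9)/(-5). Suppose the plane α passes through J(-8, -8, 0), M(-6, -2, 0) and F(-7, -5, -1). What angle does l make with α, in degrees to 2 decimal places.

41.30

l has direction (4, -2, -5) through (-3, -2, 9).
JM = (2, 6, 0), JF = (1, 3, -1); a normal to α is JM × JF = (-6, 2, 0).
Using J: α has equation -6x + 2y = 32.
sin θ = |n·v| / (|n||v|) = |-28| / (√40 · √45) = 0.65997.
θ ≈ 41.30°.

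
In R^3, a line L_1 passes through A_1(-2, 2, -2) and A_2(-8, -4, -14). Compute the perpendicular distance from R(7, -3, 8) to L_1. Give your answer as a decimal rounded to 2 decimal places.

A direction vector for L_1 is A_2 − A_1 = (-6, -6, -12).
Taking (-2, 2, -2) on L_1 with direction v = (-6, -6, -12): w = R − (-2, 2, -2) = (9, -5, 10), and w × v = (120, 48, -84).
Distance = |w × v| / |v| = √23760 / √216 ≈ 10.49.

10.49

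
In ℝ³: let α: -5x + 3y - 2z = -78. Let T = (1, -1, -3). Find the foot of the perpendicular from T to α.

Foot = T − λn with λ = (n·T − d)/|n|² = (-2 − (-78))/38 = 2.
Foot = (1, -1, -3) − 2·(-5, 3, -2) = (11, -7, 1).

(11, -7, 1)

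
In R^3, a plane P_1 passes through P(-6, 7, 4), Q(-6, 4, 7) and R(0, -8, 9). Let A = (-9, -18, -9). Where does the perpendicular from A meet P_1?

PQ = (0, -3, 3), PR = (6, -15, 5); a normal to P_1 is PQ × PR = (30, 18, 18).
Using P: P_1 has equation 30x + 18y + 18z = 18.
Foot = A − λn with λ = (n·A − d)/|n|² = (-756 − 18)/1548 = -1/2.
Foot = (-9, -18, -9) − (-1/2)·(30, 18, 18) = (6, -9, 0).

(6, -9, 0)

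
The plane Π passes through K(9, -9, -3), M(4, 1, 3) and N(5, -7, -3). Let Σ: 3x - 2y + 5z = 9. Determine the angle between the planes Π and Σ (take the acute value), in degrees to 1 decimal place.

49.2

KM = (-5, 10, 6), KN = (-4, 2, 0); a normal to Π is KM × KN = (-12, -24, 30).
Using K: Π has equation -12x - 24y + 30z = 18.
cos θ = |n₁·n₂| / (|n₁||n₂|) = |162| / (√1620 · √38).
θ = arccos(0.65293) ≈ 49.2°.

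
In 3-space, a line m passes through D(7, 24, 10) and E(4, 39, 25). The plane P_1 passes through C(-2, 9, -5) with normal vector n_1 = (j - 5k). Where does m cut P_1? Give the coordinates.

A direction vector for m is E − D = (-3, 15, 15).
P_1: n_1·r = n_1·C gives y - 5z = 34.
Substitute r = (7, 24, 10) + t(-3, 15, 15) into the plane: -26 + (-60)t = 34, so t = -1.
Intersection: (7, 24, 10) + (-1)·(-3, 15, 15) = (10, 9, -5).

(10, 9, -5)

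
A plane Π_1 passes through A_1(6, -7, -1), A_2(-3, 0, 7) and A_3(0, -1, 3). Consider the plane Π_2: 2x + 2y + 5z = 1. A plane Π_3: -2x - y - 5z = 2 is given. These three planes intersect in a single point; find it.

(0, 3, -1)

A_1A_2 = (-9, 7, 8), A_1A_3 = (-6, 6, 4); a normal to Π_1 is A_1A_2 × A_1A_3 = (-20, -12, -12).
Using A_1: Π_1 has equation -20x - 12y - 12z = -24.
Solving the 3×3 linear system -20x - 12y - 12z = -24, 2x + 2y + 5z = 1, -2x - y - 5z = 2 (e.g. by elimination or Cramer's rule, determinant = 76) gives (0, 3, -1).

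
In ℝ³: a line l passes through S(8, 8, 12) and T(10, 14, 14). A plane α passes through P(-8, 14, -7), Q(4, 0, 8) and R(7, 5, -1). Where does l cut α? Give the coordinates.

(5, -1, 9)

A direction vector for l is T − S = (2, 6, 2).
PQ = (12, -14, 15), PR = (15, -9, 6); a normal to α is PQ × PR = (51, 153, 102).
Using P: α has equation 51x + 153y + 102z = 1020.
Substitute r = (8, 8, 12) + t(2, 6, 2) into the plane: 2856 + 1224t = 1020, so t = -3/2.
Intersection: (8, 8, 12) + (-3/2)·(2, 6, 2) = (5, -1, 9).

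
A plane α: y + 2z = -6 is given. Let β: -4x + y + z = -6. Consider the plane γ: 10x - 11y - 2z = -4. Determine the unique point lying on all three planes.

(1, 2, -4)

Solving the 3×3 linear system y + 2z = -6, -4x + y + z = -6, 10x - 11y - 2z = -4 (e.g. by elimination or Cramer's rule, determinant = 70) gives (1, 2, -4).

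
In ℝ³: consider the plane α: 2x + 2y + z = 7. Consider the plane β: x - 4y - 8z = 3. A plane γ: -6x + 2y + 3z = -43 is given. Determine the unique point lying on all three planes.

(7, -5, 3)

Solving the 3×3 linear system 2x + 2y + z = 7, x - 4y - 8z = 3, -6x + 2y + 3z = -43 (e.g. by elimination or Cramer's rule, determinant = 76) gives (7, -5, 3).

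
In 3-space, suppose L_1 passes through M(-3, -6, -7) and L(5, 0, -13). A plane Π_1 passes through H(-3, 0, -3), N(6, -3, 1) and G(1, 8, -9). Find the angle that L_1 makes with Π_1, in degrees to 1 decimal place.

A direction vector for L_1 is L − M = (8, 6, -6).
HN = (9, -3, 4), HG = (4, 8, -6); a normal to Π_1 is HN × HG = (-14, 70, 84).
Using H: Π_1 has equation -14x + 70y + 84z = -210.
sin θ = |n·v| / (|n||v|) = |-196| / (√12152 · √136) = 0.15246.
θ ≈ 8.8°.

8.8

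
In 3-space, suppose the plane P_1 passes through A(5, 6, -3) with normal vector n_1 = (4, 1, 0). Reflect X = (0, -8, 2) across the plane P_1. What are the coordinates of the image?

(16, -4, 2)

P_1: n_1·r = n_1·A gives 4x + y = 26.
λ = (n·X − d)/|n|² = (-8 − 26)/17 = -2.
Reflection = X − 2λn = (0, -8, 2) − (-4)·(4, 1, 0) = (16, -4, 2).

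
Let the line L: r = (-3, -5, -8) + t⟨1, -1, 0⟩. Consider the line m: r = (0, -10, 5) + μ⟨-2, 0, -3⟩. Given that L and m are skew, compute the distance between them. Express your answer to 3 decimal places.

Common perpendicular direction n = (1, -1, 0) × (-2, 0, -3) = (3, 3, -2).
With w = (0, -10, 5) − (-3, -5, -8) = (3, -5, 13), w · n = -32.
Distance = |w · n| / |n| = |-32| / √22 ≈ 6.822.

6.822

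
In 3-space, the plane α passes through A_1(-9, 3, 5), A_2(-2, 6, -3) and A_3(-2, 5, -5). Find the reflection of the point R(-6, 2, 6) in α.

(-10, 6, 4)

A_1A_2 = (7, 3, -8), A_1A_3 = (7, 2, -10); a normal to α is A_1A_2 × A_1A_3 = (-14, 14, -7).
Using A_1: α has equation -14x + 14y - 7z = 133.
λ = (n·R − d)/|n|² = (70 − 133)/441 = -1/7.
Reflection = R − 2λn = (-6, 2, 6) − (-2/7)·(-14, 14, -7) = (-10, 6, 4).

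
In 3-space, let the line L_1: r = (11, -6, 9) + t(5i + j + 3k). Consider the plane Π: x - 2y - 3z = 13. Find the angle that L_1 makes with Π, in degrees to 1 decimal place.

15.7

sin θ = |n·v| / (|n||v|) = |-6| / (√14 · √35) = 0.27105.
θ ≈ 15.7°.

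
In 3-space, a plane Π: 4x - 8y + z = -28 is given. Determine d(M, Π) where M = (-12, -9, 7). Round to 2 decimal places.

6.56

n·M − d = (4)·(-12) + (-8)·(-9) + (1)·(7) − (-28) = 59; |n| = √81.
Distance = |59| / √81 = 59/√81 ≈ 6.56.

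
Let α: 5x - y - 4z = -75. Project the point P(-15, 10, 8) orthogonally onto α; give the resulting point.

(-10, 9, 4)

Foot = P − λn with λ = (n·P − d)/|n|² = (-117 − (-75))/42 = -1.
Foot = (-15, 10, 8) − (-1)·(5, -1, -4) = (-10, 9, 4).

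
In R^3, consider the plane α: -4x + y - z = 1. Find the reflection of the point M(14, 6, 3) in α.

(-10, 12, -3)

λ = (n·M − d)/|n|² = (-53 − 1)/18 = -3.
Reflection = M − 2λn = (14, 6, 3) − (-6)·(-4, 1, -1) = (-10, 12, -3).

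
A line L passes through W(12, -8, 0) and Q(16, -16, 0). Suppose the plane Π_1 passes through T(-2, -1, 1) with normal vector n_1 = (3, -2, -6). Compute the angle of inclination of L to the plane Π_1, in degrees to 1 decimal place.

A direction vector for L is Q − W = (4, -8, 0).
Π_1: n_1·r = n_1·T gives 3x - 2y - 6z = -10.
sin θ = |n·v| / (|n||v|) = |28| / (√49 · √80) = 0.44721.
θ ≈ 26.6°.

26.6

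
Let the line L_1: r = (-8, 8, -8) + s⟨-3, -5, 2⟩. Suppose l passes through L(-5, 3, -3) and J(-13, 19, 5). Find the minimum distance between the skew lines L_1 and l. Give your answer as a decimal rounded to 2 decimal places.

A direction vector for l is J − L = (-8, 16, 8).
Common perpendicular direction n = (-3, -5, 2) × (-8, 16, 8) = (-72, 8, -88).
With w = (-5, 3, -3) − (-8, 8, -8) = (3, -5, 5), w · n = -696.
Distance = |w · n| / |n| = |-696| / √12992 ≈ 6.11.

6.11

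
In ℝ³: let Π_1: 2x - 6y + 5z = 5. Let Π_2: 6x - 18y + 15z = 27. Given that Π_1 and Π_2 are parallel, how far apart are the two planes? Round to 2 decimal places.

Rescale Π_2 by 1/3: 2x - 6y + 5z = 9. Then distance = |5 − 9| / √65 ≈ 0.50.

0.50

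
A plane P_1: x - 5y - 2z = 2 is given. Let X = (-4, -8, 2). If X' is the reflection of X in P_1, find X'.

λ = (n·X − d)/|n|² = (32 − 2)/30 = 1.
Reflection = X − 2λn = (-4, -8, 2) − 2·(1, -5, -2) = (-6, 2, 6).

(-6, 2, 6)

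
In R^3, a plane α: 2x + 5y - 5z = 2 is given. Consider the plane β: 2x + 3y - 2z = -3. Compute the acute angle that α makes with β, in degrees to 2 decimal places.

cos θ = |n₁·n₂| / (|n₁||n₂|) = |29| / (√54 · √17).
θ = arccos(0.95714) ≈ 16.84°.

16.84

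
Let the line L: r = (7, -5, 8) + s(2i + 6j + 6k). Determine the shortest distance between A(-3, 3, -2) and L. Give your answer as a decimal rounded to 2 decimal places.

15.83

Taking (7, -5, 8) on L with direction v = (2, 6, 6): w = A − (7, -5, 8) = (-10, 8, -10), and w × v = (108, 40, -76).
Distance = |w × v| / |v| = √19040 / √76 ≈ 15.83.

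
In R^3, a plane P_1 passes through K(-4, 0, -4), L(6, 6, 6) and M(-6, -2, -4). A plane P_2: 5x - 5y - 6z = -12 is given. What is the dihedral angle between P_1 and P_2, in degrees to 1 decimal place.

24.5

KL = (10, 6, 10), KM = (-2, -2, 0); a normal to P_1 is KL × KM = (20, -20, -8).
Using K: P_1 has equation 20x - 20y - 8z = -48.
cos θ = |n₁·n₂| / (|n₁||n₂|) = |248| / (√864 · √86).
θ = arccos(0.90980) ≈ 24.5°.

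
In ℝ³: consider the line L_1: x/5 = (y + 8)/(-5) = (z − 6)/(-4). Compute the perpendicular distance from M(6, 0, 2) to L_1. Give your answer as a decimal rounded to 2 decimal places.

10.74

L_1 has direction (5, -5, -4) through (0, -8, 6).
Taking (0, -8, 6) on L_1 with direction v = (5, -5, -4): w = M − (0, -8, 6) = (6, 8, -4), and w × v = (-52, 4, -70).
Distance = |w × v| / |v| = √7620 / √66 ≈ 10.74.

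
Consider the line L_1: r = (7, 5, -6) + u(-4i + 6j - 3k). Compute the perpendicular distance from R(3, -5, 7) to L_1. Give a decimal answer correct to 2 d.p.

Taking (7, 5, -6) on L_1 with direction v = (-4, 6, -3): w = R − (7, 5, -6) = (-4, -10, 13), and w × v = (-48, -64, -64).
Distance = |w × v| / |v| = √10496 / √61 ≈ 13.12.

13.12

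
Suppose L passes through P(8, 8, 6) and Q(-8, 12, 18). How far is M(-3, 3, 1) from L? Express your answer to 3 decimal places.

A direction vector for L is Q − P = (-16, 4, 12).
Taking (8, 8, 6) on L with direction v = (-16, 4, 12): w = M − (8, 8, 6) = (-11, -5, -5), and w × v = (-40, 212, -124).
Distance = |w × v| / |v| = √61920 / √416 ≈ 12.200.

12.200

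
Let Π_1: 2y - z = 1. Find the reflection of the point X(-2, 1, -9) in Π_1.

λ = (n·X − d)/|n|² = (11 − 1)/5 = 2.
Reflection = X − 2λn = (-2, 1, -9) − 4·(0, 2, -1) = (-2, -7, -5).

(-2, -7, -5)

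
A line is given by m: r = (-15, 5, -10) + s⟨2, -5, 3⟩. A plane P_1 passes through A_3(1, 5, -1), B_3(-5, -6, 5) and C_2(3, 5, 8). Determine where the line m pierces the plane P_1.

A_3B_3 = (-6, -11, 6), A_3C_2 = (2, 0, 9); a normal to P_1 is A_3B_3 × A_3C_2 = (-99, 66, 22).
Using A_3: P_1 has equation -99x + 66y + 22z = 209.
Substitute r = (-15, 5, -10) + t(2, -5, 3) into the plane: 1595 + (-462)t = 209, so t = 3.
Intersection: (-15, 5, -10) + 3·(2, -5, 3) = (-9, -10, -1).

(-9, -10, -1)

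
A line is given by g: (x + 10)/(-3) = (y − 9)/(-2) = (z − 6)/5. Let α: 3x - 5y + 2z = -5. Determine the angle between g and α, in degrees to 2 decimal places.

g has direction (-3, -2, 5) through (-10, 9, 6).
sin θ = |n·v| / (|n||v|) = |11| / (√38 · √38) = 0.28947.
θ ≈ 16.83°.

16.83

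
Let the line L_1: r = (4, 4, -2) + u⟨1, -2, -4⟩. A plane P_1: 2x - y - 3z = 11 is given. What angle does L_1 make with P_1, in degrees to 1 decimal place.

68.9

sin θ = |n·v| / (|n||v|) = |16| / (√14 · √21) = 0.93314.
θ ≈ 68.9°.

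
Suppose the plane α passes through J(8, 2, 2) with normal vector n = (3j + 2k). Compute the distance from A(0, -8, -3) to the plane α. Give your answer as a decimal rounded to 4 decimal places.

11.0940

α: n·r = n·J gives 3y + 2z = 10.
n·A − d = (0)·(0) + (3)·(-8) + (2)·(-3) − 10 = -40; |n| = √13.
Distance = |-40| / √13 = 40/√13 ≈ 11.0940.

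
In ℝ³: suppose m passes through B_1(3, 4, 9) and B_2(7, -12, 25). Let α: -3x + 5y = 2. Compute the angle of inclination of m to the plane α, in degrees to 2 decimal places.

A direction vector for m is B_2 − B_1 = (4, -16, 16).
sin θ = |n·v| / (|n||v|) = |-92| / (√34 · √528) = 0.68664.
θ ≈ 43.37°.

43.37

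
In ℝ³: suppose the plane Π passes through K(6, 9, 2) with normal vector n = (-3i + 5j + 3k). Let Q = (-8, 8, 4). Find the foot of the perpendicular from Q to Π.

(-5, 3, 1)

Π: n·r = n·K gives -3x + 5y + 3z = 33.
Foot = Q − λn with λ = (n·Q − d)/|n|² = (76 − 33)/43 = 1.
Foot = (-8, 8, 4) − 1·(-3, 5, 3) = (-5, 3, 1).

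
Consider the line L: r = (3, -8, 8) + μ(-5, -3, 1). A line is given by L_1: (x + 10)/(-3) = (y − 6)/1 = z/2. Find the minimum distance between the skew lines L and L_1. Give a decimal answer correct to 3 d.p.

L_1 has direction (-3, 1, 2) through (-10, 6, 0).
Common perpendicular direction n = (-5, -3, 1) × (-3, 1, 2) = (-7, 7, -14).
With w = (-10, 6, 0) − (3, -8, 8) = (-13, 14, -8), w · n = 301.
Distance = |w · n| / |n| = |301| / √294 ≈ 17.555.

17.555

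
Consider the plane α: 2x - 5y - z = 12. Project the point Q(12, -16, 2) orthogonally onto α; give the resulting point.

(6, -1, 5)

Foot = Q − λn with λ = (n·Q − d)/|n|² = (102 − 12)/30 = 3.
Foot = (12, -16, 2) − 3·(2, -5, -1) = (6, -1, 5).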